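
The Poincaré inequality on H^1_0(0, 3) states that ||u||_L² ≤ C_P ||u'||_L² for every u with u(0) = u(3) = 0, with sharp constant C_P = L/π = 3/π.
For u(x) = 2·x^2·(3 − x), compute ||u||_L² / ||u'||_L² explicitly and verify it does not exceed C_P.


||u||_L² / ||u'||_L² = 3*sqrt(14)/14 < C_P = 3/π.

u(x) = 2·x^2·(3 − x), so u'(x) = 6*x*(2 - x).
u(x) = 2·x^2·(3 − x) vanishes at x = 0 and x = 3, so u ∈ H^1_0(0, 3). Differentiate via the product rule and integrate the resulting polynomials term by term.
  ∫_0^3 u² dx = ∫_0^3 (4*x^6 - 24*x^5 + 36*x^4) dx. Term by term:
    ∫_0^3 4*x^6 dx = 8748/7;  ∫_0^3 -24*x^5 dx = -2916;  ∫_0^3 36*x^4 dx = 8748/5.
  Sum: 8748/7 − 2916 + 8748/5 = 2916/35.
  ∫_0^3 (u')² dx = ∫_0^3 (36*x^4 - 144*x^3 + 144*x^2) dx. Term by term:
    ∫_0^3 36*x^4 dx = 8748/5;  ∫_0^3 -144*x^3 dx = -2916;  ∫_0^3 144*x^2 dx = 1296.
  Sum: 8748/5 − 2916 + 1296 = 648/5.
∫_0^3 u² dx = 2916/35, so ||u||_L² = 54*sqrt(35)/35.
∫_0^3 (u')² dx = 648/5, so ||u'||_L² = 18*sqrt(10)/5.
Ratio ||u||_L² / ||u'||_L² = 3*sqrt(14)/14.
Sharp Poincaré constant on H^1_0(0, 3) is C_P = L/π = 3/π, achieved by sin(π/3·x).
A polynomial bump cannot attain the sharp Poincaré constant (only the first sine eigenfunction does), so the ratio is strictly less than C_P, consistent with ||u||_L² ≤ C_P ||u'||_L².


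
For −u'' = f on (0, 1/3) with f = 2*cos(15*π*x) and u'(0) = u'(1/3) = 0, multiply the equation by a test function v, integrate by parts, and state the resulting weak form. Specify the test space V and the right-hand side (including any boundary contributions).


V = H^1(0, 1/3) (no boundary constraint on v; u is determined up to an additive constant); weak form: ∫_0^1/3 u'v' dx = ∫_0^1/3 (2*cos(15*π*x)) v dx for all v ∈ V.

Multiply both sides by a test function v and integrate from 0 to 1/3:
  ∫_0^1/3 −u''(x) v(x) dx = ∫_0^1/3 f(x) v(x) dx.
Integrate the LHS by parts once:
  ∫_0^1/3 −u'' v dx = −[u'(x) v(x)]_0^1/3 + ∫_0^1/3 u'(x) v'(x) dx.
Thus ∫_0^1/3 u'(x) v'(x) dx = ∫_0^1/3 f(x) v(x) dx + [u'(x) v(x)]_0^1/3.
Choose V so that boundary terms are either known or forced to vanish.
u has homogeneous Neumann: u'(0) = u'(1/3) = 0. So [u' v]_0^1/3 = 0·v(1/3) − 0·v(0) = 0 for any v; take V = H^1(0, 1/3).
Weak formulation: find u (satisfying any essential BC) such that ∫_0^1/3 u'(x) v'(x) dx = ∫_0^1/3 f v dx for all v ∈ V (homogeneous Neumann, so boundary terms vanish).
Substituting f(x) = 2*cos(15*π*x), the right-hand side is ∫_0^1/3 (2*cos(15*π*x)) v dx.
Compatibility check (pure Neumann): taking v ≡ 1 ∈ V gives 0 = ∫_0^1/3 f dx + (0) − (0), i.e. ∫_0^1/3 f dx must equal u'(0) − u'(1/3) = 0. Indeed ∫_0^1/3 (2*cos(15*π*x)) dx = 0, so the data are compatible. The solution is then unique only up to an additive constant (fix it e.g. by requiring ∫_0^1/3 u dx = 0).


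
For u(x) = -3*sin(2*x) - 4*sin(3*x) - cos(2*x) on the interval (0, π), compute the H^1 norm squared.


||u||_{H^1(0,π)}^2 = 48 + 105*π

u'(x) = 2*sin(2*x) - 6*cos(2*x) - 12*cos(3*x).
Expand u² and (u')² and integrate term by term on (0, π), using: for integers n ≥ 1, ∫_0^π sin²(nx) dx = ∫_0^π cos²(nx) dx = π/2; for n ≠ n', ∫_0^π sin(nx)sin(n'x) dx = ∫_0^π cos(nx)cos(n'x) dx = 0; and by product-to-sum, ∫_0^π sin(nx)cos(n'x) dx = ½∫_0^π [sin((n+n')x) + sin((n−n')x)] dx, which is 0 when n+n' is even and 2n/(n²−n'²) when n+n' is odd (it need not vanish on (0, π)).
  u² squared terms: (-1)²·∫cos(2x)² dx = 1·π/2 = π/2;  (-4)²·∫sin(3x)² dx = 16·π/2 = 8*π;  (-3)²·∫sin(2x)² dx = 9·π/2 = 9*π/2.
  u² cross terms: 2·(-1)·(-4)·∫cos(2x)·sin(3x) dx = 8·(6/5) = 48/5;  2·(-1)·(-3)·∫cos(2x)·sin(2x) dx = 6·(0) = 0;  2·(-4)·(-3)·∫sin(3x)·sin(2x) dx = 24·(0) = 0.
  So ∫_0^π u² dx = π/2 + 8*π + 9*π/2 + 48/5 + 0 + 0 = 48/5 + 13*π.
  (u')² squared terms: (-12)²·∫cos(3x)² dx = 144·π/2 = 72*π;  (-6)²·∫cos(2x)² dx = 36·π/2 = 18*π;  (2)²·∫sin(2x)² dx = 4·π/2 = 2*π.
  (u')² cross terms: 2·(-12)·(-6)·∫cos(3x)·cos(2x) dx = 144·(0) = 0;  2·(-12)·(2)·∫cos(3x)·sin(2x) dx = -48·(-4/5) = 192/5;  2·(-6)·(2)·∫cos(2x)·sin(2x) dx = -24·(0) = 0.
  So ∫_0^π (u')² dx = 72*π + 18*π + 2*π + 0 + 192/5 + 0 = 192/5 + 92*π.
||u||_{H^1}^2 = (48/5 + 13*π) + (192/5 + 92*π) = 48 + 105*π.


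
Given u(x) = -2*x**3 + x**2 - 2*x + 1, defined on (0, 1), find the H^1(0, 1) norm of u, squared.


||u||_{H^1}^2 = 236/21

The H^1 norm (squared) on an interval (0, L) is
  ||u||_{H^1}^2 = ∫_0^L u(x)^2 dx + ∫_0^L u'(x)^2 dx.
Compute u'(x) = -6*x**2 + 2*x - 2.
Then u(x)^2 = 4*x**6 - 4*x**5 + 9*x**4 - 8*x**3 + 6*x**2 - 4*x + 1 and u'(x)^2 = 36*x**4 - 24*x**3 + 28*x**2 - 8*x + 4.
Integrate each monomial from 0 to 1 using ∫_0^1 c·x^n dx = c·1^(n+1)/(n+1):
  ∫_0^1 u(x)^2 dx = ∫_0^1 (4*x^6 - 4*x^5 + 9*x^4 - 8*x^3 + 6*x^2 - 4*x + 1) dx. Term by term:
    ∫_0^1 4*x^6 dx = 4/7;  ∫_0^1 -4*x^5 dx = -2/3;  ∫_0^1 9*x^4 dx = 9/5;
    ∫_0^1 -8*x^3 dx = -2;  ∫_0^1 6*x^2 dx = 2;  ∫_0^1 -4*x dx = -2;
    ∫_0^1 1 dx = 1.
  Sum: 4/7 − 2/3 + 9/5 − 2 + 2 − 2 + 1 = 74/105.
  ∫_0^1 u'(x)^2 dx = ∫_0^1 (36*x^4 - 24*x^3 + 28*x^2 - 8*x + 4) dx. Term by term:
    ∫_0^1 36*x^4 dx = 36/5;  ∫_0^1 -24*x^3 dx = -6;  ∫_0^1 28*x^2 dx = 28/3;
    ∫_0^1 -8*x dx = -4;  ∫_0^1 4 dx = 4.
  Sum: 36/5 − 6 + 28/3 − 4 + 4 = 158/15.
Adding: ||u||_{H^1}^2 = 74/105 + 158/15 = 236/21.


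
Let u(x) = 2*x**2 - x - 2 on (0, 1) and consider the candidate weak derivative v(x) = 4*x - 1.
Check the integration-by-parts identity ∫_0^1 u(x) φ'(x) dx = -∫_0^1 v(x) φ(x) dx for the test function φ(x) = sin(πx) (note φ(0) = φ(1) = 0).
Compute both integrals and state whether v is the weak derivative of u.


LHS = -2/π, RHS = -2/π. Yes, v = u' weakly.

u(x) = 2*x**2 - x - 2, classical derivative u'(x) = 4*x - 1.
φ(x) = sin(πx), so φ'(x) = π*cos(π*x).
Note φ(0) = φ(1) = 0, so the boundary term u·φ vanishes.
LHS = ∫_0^1 u(x) φ'(x) dx = ∫_0^1 (2*π*x^2*cos(π*x) - π*x*cos(π*x) - 2*π*cos(π*x)) dx. Term by term:
  ∫_0^1 -2*π*cos(π*x) dx = 0;  ∫_0^1 -π*x*cos(π*x) dx = 2/π;  ∫_0^1 2*π*x^2*cos(π*x) dx = -4/π.
Sum: 0 + 2/π − 4/π = -2/π.
So LHS = -2/π.
∫_0^1 v(x) φ(x) dx = ∫_0^1 (4*x*sin(π*x) - sin(π*x)) dx. Term by term:
  ∫_0^1 -sin(π*x) dx = -2/π;  ∫_0^1 4*x*sin(π*x) dx = 4/π.
Sum: -2/π + 4/π = 2/π.
So RHS = -∫_0^1 v(x) φ(x) dx = -2/π.
LHS = RHS, so the identity holds for this test φ.
Moreover u is smooth here and v(x) = u'(x) = 4*x - 1 pointwise, so the identity holds for every test function. Hence v is the weak derivative of u.


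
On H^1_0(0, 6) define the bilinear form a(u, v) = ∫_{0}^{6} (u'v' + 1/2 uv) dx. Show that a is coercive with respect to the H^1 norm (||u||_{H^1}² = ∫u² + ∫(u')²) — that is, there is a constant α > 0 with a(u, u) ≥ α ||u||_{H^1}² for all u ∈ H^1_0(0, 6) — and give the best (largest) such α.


α = (π^2 + 18)/(π^2 + 36)

Coercivity of a(·,·) on H^1_0(0, 6) means a(u, u) ≥ α ||u||_{H^1}² for every u ∈ H^1_0.
The interval has length L = 6, and Poincaré/coercivity depend only on L. Here a(u, u) = ∫(u')² + (1/2)·∫u².
Here 0 < c = 1/2 < 1. The condition a(u,u) ≥ α||u||_{H^1}² reads (1−α)∫(u')² ≥ (α−c)∫u². Any admissible α is ≤ 1 (rapidly oscillating u have ∫u²/∫(u')² → 0), and α = 1 would force 0 ≥ (1−c)∫u², impossible since c < 1; so 1−α > 0. By the sharp Poincaré inequality on H^1_0 of an interval of length L, ∫(u')² ≥ (π/L)²∫u² with equality for the first sine mode sin(π(x−x₀)/L) (x₀ the left endpoint), so the inequality holds for all u iff (1−α)(π/L)² ≥ α − c, i.e. α ≤ ((π/L)² + c)/((π/L)² + 1) = (1 + c(L/π)²)/(1 + (L/π)²). With (π/L)² = π^2/36 and c = 1/2, the largest admissible constant is α = ((π/L)² + c)/((π/L)² + 1).
Simplifying, α = (π^2 + 18)/(π^2 + 36).


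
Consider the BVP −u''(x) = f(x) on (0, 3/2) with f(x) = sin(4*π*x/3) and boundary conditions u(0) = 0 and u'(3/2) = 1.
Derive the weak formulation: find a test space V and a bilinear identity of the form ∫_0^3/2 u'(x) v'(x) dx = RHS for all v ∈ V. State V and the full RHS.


V = {v ∈ H^1(0, 3/2) : v(0) = 0} (test functions vanish at x = 0 where u is specified); weak form: ∫_0^3/2 u'v' dx = ∫_0^3/2 (sin(4*π*x/3)) v dx + v(3/2) for all v ∈ V.

Multiply both sides by a test function v and integrate from 0 to 3/2:
  ∫_0^3/2 −u''(x) v(x) dx = ∫_0^3/2 f(x) v(x) dx.
Integrate the LHS by parts once:
  ∫_0^3/2 −u'' v dx = −[u'(x) v(x)]_0^3/2 + ∫_0^3/2 u'(x) v'(x) dx.
Thus ∫_0^3/2 u'(x) v'(x) dx = ∫_0^3/2 f(x) v(x) dx + [u'(x) v(x)]_0^3/2.
Choose V so that boundary terms are either known or forced to vanish.
Mixed BC: u(0) = 0 (Dirichlet) and u'(3/2) = 1 (Neumann). Define V = {v ∈ H^1(0, 3/2) : v(0) = 0}. Then [u' v]_0^3/2 = u'(3/2)·v(3/2) − u'(0)·0 = v(3/2).
Weak formulation: find u (satisfying any essential BC) such that ∫_0^3/2 u'(x) v'(x) dx = ∫_0^3/2 f v dx + v(3/2) for all v ∈ V (Dirichlet at 0 absorbed into V; Neumann datum at x = 3/2 contributes the boundary term).
Substituting f(x) = sin(4*π*x/3), the right-hand side is ∫_0^3/2 (sin(4*π*x/3)) v dx + v(3/2).


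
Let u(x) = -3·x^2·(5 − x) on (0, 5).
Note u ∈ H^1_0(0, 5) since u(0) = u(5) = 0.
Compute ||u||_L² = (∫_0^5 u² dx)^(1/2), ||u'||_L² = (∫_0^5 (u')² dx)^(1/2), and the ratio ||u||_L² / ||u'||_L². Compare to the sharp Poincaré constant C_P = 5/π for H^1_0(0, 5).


||u||_L² / ||u'||_L² = 5*sqrt(14)/14 < C_P = 5/π.

u(x) = -3·x^2·(5 − x), so u'(x) = 3*x*(3*x - 10).
u(x) = -3·x^2·(5 − x) vanishes at x = 0 and x = 5, so u ∈ H^1_0(0, 5). Differentiate via the product rule and integrate the resulting polynomials term by term.
  ∫_0^5 u² dx = ∫_0^5 (9*x^6 - 90*x^5 + 225*x^4) dx. Term by term:
    ∫_0^5 9*x^6 dx = 703125/7;  ∫_0^5 -90*x^5 dx = -234375;  ∫_0^5 225*x^4 dx = 140625.
  Sum: 703125/7 − 234375 + 140625 = 46875/7.
  ∫_0^5 (u')² dx = ∫_0^5 (81*x^4 - 540*x^3 + 900*x^2) dx. Term by term:
    ∫_0^5 81*x^4 dx = 50625;  ∫_0^5 -540*x^3 dx = -84375;  ∫_0^5 900*x^2 dx = 37500.
  Sum: 50625 − 84375 + 37500 = 3750.
∫_0^5 u² dx = 46875/7, so ||u||_L² = 125*sqrt(21)/7.
∫_0^5 (u')² dx = 3750, so ||u'||_L² = 25*sqrt(6).
Ratio ||u||_L² / ||u'||_L² = 5*sqrt(14)/14.
Sharp Poincaré constant on H^1_0(0, 5) is C_P = L/π = 5/π, achieved by sin(π/5·x).
A polynomial bump cannot attain the sharp Poincaré constant (only the first sine eigenfunction does), so the ratio is strictly less than C_P, consistent with ||u||_L² ≤ C_P ||u'||_L².


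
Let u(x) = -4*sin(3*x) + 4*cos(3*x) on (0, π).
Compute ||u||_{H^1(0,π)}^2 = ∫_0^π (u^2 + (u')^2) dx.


||u||_{H^1(0,π)}^2 = 160*π

u'(x) = -12*sin(3*x) - 12*cos(3*x).
Expand u² and (u')² and integrate term by term on (0, π), using: for integers n ≥ 1, ∫_0^π sin²(nx) dx = ∫_0^π cos²(nx) dx = π/2; for n ≠ n', ∫_0^π sin(nx)sin(n'x) dx = ∫_0^π cos(nx)cos(n'x) dx = 0; and by product-to-sum, ∫_0^π sin(nx)cos(n'x) dx = ½∫_0^π [sin((n+n')x) + sin((n−n')x)] dx, which is 0 when n+n' is even and 2n/(n²−n'²) when n+n' is odd (it need not vanish on (0, π)).
  u² squared terms: (-4)²·∫sin(3x)² dx = 16·π/2 = 8*π;  (4)²·∫cos(3x)² dx = 16·π/2 = 8*π.
  u² cross terms: 2·(-4)·(4)·∫sin(3x)·cos(3x) dx = -32·(0) = 0.
  So ∫_0^π u² dx = 8*π + 8*π + 0 = 16*π.
  (u')² squared terms: (-12)²·∫cos(3x)² dx = 144·π/2 = 72*π;  (-12)²·∫sin(3x)² dx = 144·π/2 = 72*π.
  (u')² cross terms: 2·(-12)·(-12)·∫cos(3x)·sin(3x) dx = 288·(0) = 0.
  So ∫_0^π (u')² dx = 72*π + 72*π + 0 = 144*π.
||u||_{H^1}^2 = (16*π) + (144*π) = 160*π.


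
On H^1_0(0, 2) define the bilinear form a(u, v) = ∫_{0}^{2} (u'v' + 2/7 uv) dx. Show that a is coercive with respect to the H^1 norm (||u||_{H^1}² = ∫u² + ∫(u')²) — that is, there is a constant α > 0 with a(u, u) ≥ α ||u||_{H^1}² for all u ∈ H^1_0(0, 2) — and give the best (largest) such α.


α = (8/7 + π^2)/(4 + π^2)

Coercivity of a(·,·) on H^1_0(0, 2) means a(u, u) ≥ α ||u||_{H^1}² for every u ∈ H^1_0.
The interval has length L = 2, and Poincaré/coercivity depend only on L. Here a(u, u) = ∫(u')² + (2/7)·∫u².
Here 0 < c = 2/7 < 1. The condition a(u,u) ≥ α||u||_{H^1}² reads (1−α)∫(u')² ≥ (α−c)∫u². Any admissible α is ≤ 1 (rapidly oscillating u have ∫u²/∫(u')² → 0), and α = 1 would force 0 ≥ (1−c)∫u², impossible since c < 1; so 1−α > 0. By the sharp Poincaré inequality on H^1_0 of an interval of length L, ∫(u')² ≥ (π/L)²∫u² with equality for the first sine mode sin(π(x−x₀)/L) (x₀ the left endpoint), so the inequality holds for all u iff (1−α)(π/L)² ≥ α − c, i.e. α ≤ ((π/L)² + c)/((π/L)² + 1) = (1 + c(L/π)²)/(1 + (L/π)²). With (π/L)² = π^2/4 and c = 2/7, the largest admissible constant is α = ((π/L)² + c)/((π/L)² + 1).
Simplifying, α = (8/7 + π^2)/(4 + π^2).


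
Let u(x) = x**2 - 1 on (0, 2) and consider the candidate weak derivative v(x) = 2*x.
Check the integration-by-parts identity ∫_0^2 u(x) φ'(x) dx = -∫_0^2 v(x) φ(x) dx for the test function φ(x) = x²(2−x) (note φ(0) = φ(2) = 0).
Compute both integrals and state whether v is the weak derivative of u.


LHS = -16/5, RHS = -16/5. Yes, v = u' weakly.

u(x) = x**2 - 1, classical derivative u'(x) = 2*x.
φ(x) = x²(2−x), so φ'(x) = x*(4 - 3*x).
Note φ(0) = φ(2) = 0, so the boundary term u·φ vanishes.
LHS = ∫_0^2 u(x) φ'(x) dx = ∫_0^2 (-3*x^4 + 4*x^3 + 3*x^2 - 4*x) dx. Term by term:
  ∫_0^2 -3*x^4 dx = -96/5;  ∫_0^2 4*x^3 dx = 16;  ∫_0^2 3*x^2 dx = 8;
  ∫_0^2 -4*x dx = -8.
Sum: -96/5 + 16 + 8 − 8 = -16/5.
So LHS = -16/5.
∫_0^2 v(x) φ(x) dx = ∫_0^2 (-2*x^4 + 4*x^3) dx. Term by term:
  ∫_0^2 -2*x^4 dx = -64/5;  ∫_0^2 4*x^3 dx = 16.
Sum: -64/5 + 16 = 16/5.
So RHS = -∫_0^2 v(x) φ(x) dx = -16/5.
LHS = RHS, so the identity holds for this test φ.
Moreover u is smooth here and v(x) = u'(x) = 2*x pointwise, so the identity holds for every test function. Hence v is the weak derivative of u.


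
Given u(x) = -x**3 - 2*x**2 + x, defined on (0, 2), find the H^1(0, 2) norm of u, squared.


||u||_{H^1}^2 = 7934/35

The H^1 norm (squared) on an interval (0, L) is
  ||u||_{H^1}^2 = ∫_0^L u(x)^2 dx + ∫_0^L u'(x)^2 dx.
Compute u'(x) = -3*x**2 - 4*x + 1.
Then u(x)^2 = x**6 + 4*x**5 + 2*x**4 - 4*x**3 + x**2 and u'(x)^2 = 9*x**4 + 24*x**3 + 10*x**2 - 8*x + 1.
Integrate each monomial from 0 to 2 using ∫_0^2 c·x^n dx = c·2^(n+1)/(n+1):
  ∫_0^2 u(x)^2 dx = ∫_0^2 (x^6 + 4*x^5 + 2*x^4 - 4*x^3 + x^2) dx. Term by term:
    ∫_0^2 x^6 dx = 128/7;  ∫_0^2 4*x^5 dx = 128/3;  ∫_0^2 2*x^4 dx = 64/5;
    ∫_0^2 -4*x^3 dx = -16;  ∫_0^2 x^2 dx = 8/3.
  Sum: 128/7 + 128/3 + 64/5 − 16 + 8/3 = 6344/105.
  ∫_0^2 u'(x)^2 dx = ∫_0^2 (9*x^4 + 24*x^3 + 10*x^2 - 8*x + 1) dx. Term by term:
    ∫_0^2 9*x^4 dx = 288/5;  ∫_0^2 24*x^3 dx = 96;  ∫_0^2 10*x^2 dx = 80/3;
    ∫_0^2 -8*x dx = -16;  ∫_0^2 1 dx = 2.
  Sum: 288/5 + 96 + 80/3 − 16 + 2 = 2494/15.
Adding: ||u||_{H^1}^2 = 6344/105 + 2494/15 = 7934/35.


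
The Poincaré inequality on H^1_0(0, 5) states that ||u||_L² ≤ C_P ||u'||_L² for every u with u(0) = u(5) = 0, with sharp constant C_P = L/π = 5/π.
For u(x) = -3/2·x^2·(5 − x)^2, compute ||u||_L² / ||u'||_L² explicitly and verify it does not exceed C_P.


||u||_L² / ||u'||_L² = 5*sqrt(3)/6 < C_P = 5/π.

u(x) = -3/2·x^2·(5 − x)^2, so u'(x) = 3*x*(x*(5 - x) - (x - 5)^2).
u(x) = -3/2·x^2·(5 − x)^2 vanishes at x = 0 and x = 5, so u ∈ H^1_0(0, 5). Differentiate via the product rule and integrate the resulting polynomials term by term.
  ∫_0^5 u² dx = ∫_0^5 (9*x^8/4 - 45*x^7 + 675*x^6/2 - 1125*x^5 + 5625*x^4/4) dx. Term by term:
    ∫_0^5 9*x^8/4 dx = 1953125/4;  ∫_0^5 -45*x^7 dx = -17578125/8;  ∫_0^5 675*x^6/2 dx = 52734375/14;
    ∫_0^5 -1125*x^5 dx = -5859375/2;  ∫_0^5 5625*x^4/4 dx = 3515625/4.
  Sum: 1953125/4 − 17578125/8 + 52734375/14 − 5859375/2 + 3515625/4 = 390625/56.
  ∫_0^5 (u')² dx = ∫_0^5 (36*x^6 - 540*x^5 + 2925*x^4 - 6750*x^3 + 5625*x^2) dx. Term by term:
    ∫_0^5 36*x^6 dx = 2812500/7;  ∫_0^5 -540*x^5 dx = -1406250;  ∫_0^5 2925*x^4 dx = 1828125;
    ∫_0^5 -6750*x^3 dx = -2109375/2;  ∫_0^5 5625*x^2 dx = 234375.
  Sum: 2812500/7 − 1406250 + 1828125 − 2109375/2 + 234375 = 46875/14.
∫_0^5 u² dx = 390625/56, so ||u||_L² = 625*sqrt(14)/28.
∫_0^5 (u')² dx = 46875/14, so ||u'||_L² = 125*sqrt(42)/14.
Ratio ||u||_L² / ||u'||_L² = 5*sqrt(3)/6.
Sharp Poincaré constant on H^1_0(0, 5) is C_P = L/π = 5/π, achieved by sin(π/5·x).
A polynomial bump cannot attain the sharp Poincaré constant (only the first sine eigenfunction does), so the ratio is strictly less than C_P, consistent with ||u||_L² ≤ C_P ||u'||_L².


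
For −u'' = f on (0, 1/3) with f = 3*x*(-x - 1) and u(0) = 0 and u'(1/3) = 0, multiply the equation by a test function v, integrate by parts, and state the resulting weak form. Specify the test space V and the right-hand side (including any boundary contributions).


V = {v ∈ H^1(0, 1/3) : v(0) = 0} (test functions vanish at x = 0 where u is specified); weak form: ∫_0^1/3 u'v' dx = ∫_0^1/3 (3*x*(-x - 1)) v dx for all v ∈ V.

Multiply both sides by a test function v and integrate from 0 to 1/3:
  ∫_0^1/3 −u''(x) v(x) dx = ∫_0^1/3 f(x) v(x) dx.
Integrate the LHS by parts once:
  ∫_0^1/3 −u'' v dx = −[u'(x) v(x)]_0^1/3 + ∫_0^1/3 u'(x) v'(x) dx.
Thus ∫_0^1/3 u'(x) v'(x) dx = ∫_0^1/3 f(x) v(x) dx + [u'(x) v(x)]_0^1/3.
Choose V so that boundary terms are either known or forced to vanish.
Mixed BC: u(0) = 0 (Dirichlet) and u'(1/3) = 0 (Neumann). Define V = {v ∈ H^1(0, 1/3) : v(0) = 0}. Then [u' v]_0^1/3 = u'(1/3)·v(1/3) − u'(0)·0 = 0.
Weak formulation: find u (satisfying any essential BC) such that ∫_0^1/3 u'(x) v'(x) dx = ∫_0^1/3 f v dx for all v ∈ V (Dirichlet at 0 absorbed into V; the Neumann datum at x = 1/3 is zero, so no boundary term remains).
Substituting f(x) = 3*x*(-x - 1), the right-hand side is ∫_0^1/3 (3*x*(-x - 1)) v dx.


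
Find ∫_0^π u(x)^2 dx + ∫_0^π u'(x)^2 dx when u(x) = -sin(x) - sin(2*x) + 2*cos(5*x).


||u||_{H^1(0,π)}^2 = 416/21 + 111*π/2

u'(x) = -10*sin(5*x) - cos(x) - 2*cos(2*x).
Expand u² and (u')² and integrate term by term on (0, π), using: for integers n ≥ 1, ∫_0^π sin²(nx) dx = ∫_0^π cos²(nx) dx = π/2; for n ≠ n', ∫_0^π sin(nx)sin(n'x) dx = ∫_0^π cos(nx)cos(n'x) dx = 0; and by product-to-sum, ∫_0^π sin(nx)cos(n'x) dx = ½∫_0^π [sin((n+n')x) + sin((n−n')x)] dx, which is 0 when n+n' is even and 2n/(n²−n'²) when n+n' is odd (it need not vanish on (0, π)).
  u² squared terms: (-1)²·∫sin(x)² dx = 1·π/2 = π/2;  (-1)²·∫sin(2x)² dx = 1·π/2 = π/2;  (2)²·∫cos(5x)² dx = 4·π/2 = 2*π.
  u² cross terms: 2·(-1)·(-1)·∫sin(x)·sin(2x) dx = 2·(0) = 0;  2·(-1)·(2)·∫sin(x)·cos(5x) dx = -4·(0) = 0;  2·(-1)·(2)·∫sin(2x)·cos(5x) dx = -4·(-4/21) = 16/21.
  So ∫_0^π u² dx = π/2 + π/2 + 2*π + 0 + 0 + 16/21 = 16/21 + 3*π.
  (u')² squared terms: (-1)²·∫cos(x)² dx = 1·π/2 = π/2;  (-10)²·∫sin(5x)² dx = 100·π/2 = 50*π;  (-2)²·∫cos(2x)² dx = 4·π/2 = 2*π.
  (u')² cross terms: 2·(-1)·(-10)·∫cos(x)·sin(5x) dx = 20·(0) = 0;  2·(-1)·(-2)·∫cos(x)·cos(2x) dx = 4·(0) = 0;  2·(-10)·(-2)·∫sin(5x)·cos(2x) dx = 40·(10/21) = 400/21.
  So ∫_0^π (u')² dx = π/2 + 50*π + 2*π + 0 + 0 + 400/21 = 400/21 + 105*π/2.
||u||_{H^1}^2 = (16/21 + 3*π) + (400/21 + 105*π/2) = 416/21 + 111*π/2.


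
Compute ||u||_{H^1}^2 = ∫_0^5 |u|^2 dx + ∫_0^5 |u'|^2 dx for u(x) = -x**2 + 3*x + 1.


||u||_{H^1}^2 = 725/6

The H^1 norm (squared) on an interval (0, L) is
  ||u||_{H^1}^2 = ∫_0^L u(x)^2 dx + ∫_0^L u'(x)^2 dx.
Compute u'(x) = 3 - 2*x.
Then u(x)^2 = x**4 - 6*x**3 + 7*x**2 + 6*x + 1 and u'(x)^2 = 4*x**2 - 12*x + 9.
Integrate each monomial from 0 to 5 using ∫_0^5 c·x^n dx = c·5^(n+1)/(n+1):
  ∫_0^5 u(x)^2 dx = ∫_0^5 (x^4 - 6*x^3 + 7*x^2 + 6*x + 1) dx. Term by term:
    ∫_0^5 x^4 dx = 625;  ∫_0^5 -6*x^3 dx = -1875/2;  ∫_0^5 7*x^2 dx = 875/3;
    ∫_0^5 6*x dx = 75;  ∫_0^5 1 dx = 5.
  Sum: 625 − 1875/2 + 875/3 + 75 + 5 = 355/6.
  ∫_0^5 u'(x)^2 dx = ∫_0^5 (4*x^2 - 12*x + 9) dx. Term by term:
    ∫_0^5 4*x^2 dx = 500/3;  ∫_0^5 -12*x dx = -150;  ∫_0^5 9 dx = 45.
  Sum: 500/3 − 150 + 45 = 185/3.
Adding: ||u||_{H^1}^2 = 355/6 + 185/3 = 725/6.


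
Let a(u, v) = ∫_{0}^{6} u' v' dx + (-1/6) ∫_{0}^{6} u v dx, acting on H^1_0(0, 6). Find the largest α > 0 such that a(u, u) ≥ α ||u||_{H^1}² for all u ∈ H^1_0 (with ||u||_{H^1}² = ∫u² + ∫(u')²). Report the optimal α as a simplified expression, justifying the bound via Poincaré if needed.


α = (-6 + π^2)/(π^2 + 36)

Coercivity of a(·,·) on H^1_0(0, 6) means a(u, u) ≥ α ||u||_{H^1}² for every u ∈ H^1_0.
The interval has length L = 6, and Poincaré/coercivity depend only on L. Here a(u, u) = ∫(u')² + (-1/6)·∫u².
Here c = -1/6 < 0 with |c| < (π/L)² = π^2/36, so coercivity still holds. The condition a(u,u) ≥ α||u||_{H^1}² reads (1−α)∫(u')² ≥ (α−c)∫u². Any admissible α is ≤ 1 (rapidly oscillating u have ∫u²/∫(u')² → 0), and α = 1 would force 0 ≥ (1−c)∫u², impossible since c < 1; so 1−α > 0. By the sharp Poincaré inequality on H^1_0 of an interval of length L, ∫(u')² ≥ (π/L)²∫u² with equality for the first sine mode sin(π(x−x₀)/L) (x₀ the left endpoint), so the inequality holds for all u iff (1−α)(π/L)² ≥ α − c, i.e. α ≤ ((π/L)² + c)/((π/L)² + 1) = (1 + c(L/π)²)/(1 + (L/π)²). (Direct route, valid since c ≤ 0: Poincaré gives c∫u² ≥ c(L/π)²∫(u')², so a(u,u) ≥ (1 + c(L/π)²)∫(u')², while ||u||_{H^1}² ≤ (1 + (L/π)²)∫(u')²; dividing yields the same α.) With (π/L)² = π^2/36 and c = -1/6, the largest admissible constant is α = ((π/L)² + c)/((π/L)² + 1).
Simplifying, α = (-6 + π^2)/(π^2 + 36).


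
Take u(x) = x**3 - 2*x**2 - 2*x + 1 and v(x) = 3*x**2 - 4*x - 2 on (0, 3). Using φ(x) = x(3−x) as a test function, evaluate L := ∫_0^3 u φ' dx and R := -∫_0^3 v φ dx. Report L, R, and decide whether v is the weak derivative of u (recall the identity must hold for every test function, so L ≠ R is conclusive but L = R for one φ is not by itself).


LHS = -9/20, RHS = -9/20. Yes, v = u' weakly.

u(x) = x**3 - 2*x**2 - 2*x + 1, classical derivative u'(x) = 3*x**2 - 4*x - 2.
φ(x) = x(3−x), so φ'(x) = 3 - 2*x.
Note φ(0) = φ(3) = 0, so the boundary term u·φ vanishes.
LHS = ∫_0^3 u(x) φ'(x) dx = ∫_0^3 (-2*x^4 + 7*x^3 - 2*x^2 - 8*x + 3) dx. Term by term:
  ∫_0^3 -2*x^4 dx = -486/5;  ∫_0^3 7*x^3 dx = 567/4;  ∫_0^3 -2*x^2 dx = -18;
  ∫_0^3 -8*x dx = -36;  ∫_0^3 3 dx = 9.
Sum: -486/5 + 567/4 − 18 − 36 + 9 = -9/20.
So LHS = -9/20.
∫_0^3 v(x) φ(x) dx = ∫_0^3 (-3*x^4 + 13*x^3 - 10*x^2 - 6*x) dx. Term by term:
  ∫_0^3 -3*x^4 dx = -729/5;  ∫_0^3 13*x^3 dx = 1053/4;  ∫_0^3 -10*x^2 dx = -90;
  ∫_0^3 -6*x dx = -27.
Sum: -729/5 + 1053/4 − 90 − 27 = 9/20.
So RHS = -∫_0^3 v(x) φ(x) dx = -9/20.
LHS = RHS, so the identity holds for this test φ.
Moreover u is smooth here and v(x) = u'(x) = 3*x**2 - 4*x - 2 pointwise, so the identity holds for every test function. Hence v is the weak derivative of u.


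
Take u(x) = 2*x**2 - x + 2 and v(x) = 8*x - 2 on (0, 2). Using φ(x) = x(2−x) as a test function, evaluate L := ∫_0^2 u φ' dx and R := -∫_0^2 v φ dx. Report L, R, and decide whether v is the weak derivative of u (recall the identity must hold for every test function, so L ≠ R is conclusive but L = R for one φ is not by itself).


LHS = -4, RHS = -8. No, v is not the weak derivative of u.

u(x) = 2*x**2 - x + 2, classical derivative u'(x) = 4*x - 1.
φ(x) = x(2−x), so φ'(x) = 2 - 2*x.
Note φ(0) = φ(2) = 0, so the boundary term u·φ vanishes.
LHS = ∫_0^2 u(x) φ'(x) dx = ∫_0^2 (-4*x^3 + 6*x^2 - 6*x + 4) dx. Term by term:
  ∫_0^2 -4*x^3 dx = -16;  ∫_0^2 6*x^2 dx = 16;  ∫_0^2 -6*x dx = -12;
  ∫_0^2 4 dx = 8.
Sum: -16 + 16 − 12 + 8 = -4.
So LHS = -4.
∫_0^2 v(x) φ(x) dx = ∫_0^2 (-8*x^3 + 18*x^2 - 4*x) dx. Term by term:
  ∫_0^2 -8*x^3 dx = -32;  ∫_0^2 18*x^2 dx = 48;  ∫_0^2 -4*x dx = -8.
Sum: -32 + 48 − 8 = 8.
So RHS = -∫_0^2 v(x) φ(x) dx = -8.
LHS − RHS = 4 ≠ 0, so the identity fails.
(For a valid weak derivative the identity must hold for EVERY test function, in particular this one. The failure shows v is NOT the weak derivative of u.)
Correct weak derivative would be u'(x) = 4*x - 1.


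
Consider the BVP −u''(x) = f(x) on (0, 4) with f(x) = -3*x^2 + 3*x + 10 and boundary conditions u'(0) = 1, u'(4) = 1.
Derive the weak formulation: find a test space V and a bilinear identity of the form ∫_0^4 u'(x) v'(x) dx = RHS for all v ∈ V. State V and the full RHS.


V = H^1(0, 4) (v unrestricted at boundary; u is determined up to an additive constant); weak form: ∫_0^4 u'v' dx = ∫_0^4 (-3*x^2 + 3*x + 10) v dx + v(4) − v(0) for all v ∈ V.

Multiply both sides by a test function v and integrate from 0 to 4:
  ∫_0^4 −u''(x) v(x) dx = ∫_0^4 f(x) v(x) dx.
Integrate the LHS by parts once:
  ∫_0^4 −u'' v dx = −[u'(x) v(x)]_0^4 + ∫_0^4 u'(x) v'(x) dx.
Thus ∫_0^4 u'(x) v'(x) dx = ∫_0^4 f(x) v(x) dx + [u'(x) v(x)]_0^4.
Choose V so that boundary terms are either known or forced to vanish.
u has inhomogeneous Neumann u'(0) = 1, u'(4) = 1. [u' v]_0^4 = (1)·v(4) − (1)·v(0) = v(4) − v(0). Take V = H^1(0, 4); boundary term becomes part of RHS.
Weak formulation: find u (satisfying any essential BC) such that ∫_0^4 u'(x) v'(x) dx = ∫_0^4 f v dx + v(4) − v(0) for all v ∈ V (Neumann data are natural BCs: they enter the RHS as boundary terms).
Substituting f(x) = -3*x^2 + 3*x + 10, the right-hand side is ∫_0^4 (-3*x^2 + 3*x + 10) v dx + v(4) − v(0).
Compatibility check (pure Neumann): taking v ≡ 1 ∈ V gives 0 = ∫_0^4 f dx + (1) − (1), i.e. ∫_0^4 f dx must equal u'(0) − u'(4) = 0. Indeed ∫_0^4 (-3*x^2 + 3*x + 10) dx = 0, so the data are compatible. The solution is then unique only up to an additive constant (fix it e.g. by requiring ∫_0^4 u dx = 0).


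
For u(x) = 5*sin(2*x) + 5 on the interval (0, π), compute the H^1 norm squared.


||u||_{H^1(0,π)}^2 = 175*π/2

u'(x) = 10*cos(2*x).
Expand u² and (u')² and integrate term by term on (0, π), using: for integers n ≥ 1, ∫_0^π sin²(nx) dx = ∫_0^π cos²(nx) dx = π/2; for n ≠ n', ∫_0^π sin(nx)sin(n'x) dx = ∫_0^π cos(nx)cos(n'x) dx = 0; and by product-to-sum, ∫_0^π sin(nx)cos(n'x) dx = ½∫_0^π [sin((n+n')x) + sin((n−n')x)] dx, which is 0 when n+n' is even and 2n/(n²−n'²) when n+n' is odd (it need not vanish on (0, π)). For the constant mode: ∫_0^π 1 dx = π, ∫_0^π cos(nx) dx = 0, ∫_0^π sin(nx) dx = (1−(−1)^n)/n.
  u² squared terms: (5)²·∫1 dx = 25·π = 25*π;  (5)²·∫sin(2x)² dx = 25·π/2 = 25*π/2.
  u² cross terms: 2·(5)·(5)·∫1·sin(2x) dx = 50·(0) = 0.
  So ∫_0^π u² dx = 25*π + 25*π/2 + 0 = 75*π/2.
  (u')² squared terms: (10)²·∫cos(2x)² dx = 100·π/2 = 50*π.
  So ∫_0^π (u')² dx = 50*π.
||u||_{H^1}^2 = (75*π/2) + (50*π) = 175*π/2.


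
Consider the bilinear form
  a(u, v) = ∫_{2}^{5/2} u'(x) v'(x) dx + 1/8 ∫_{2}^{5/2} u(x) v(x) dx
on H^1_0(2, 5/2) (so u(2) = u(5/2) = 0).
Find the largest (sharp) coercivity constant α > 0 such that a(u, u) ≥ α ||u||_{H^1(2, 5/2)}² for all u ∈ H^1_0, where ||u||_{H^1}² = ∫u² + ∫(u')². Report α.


α = (1 + 32*π^2)/(8*(1 + 4*π^2))

Coercivity of a(·,·) on H^1_0(2, 5/2) means a(u, u) ≥ α ||u||_{H^1}² for every u ∈ H^1_0.
The interval has length L = 1/2, and Poincaré/coercivity depend only on L. Here a(u, u) = ∫(u')² + (1/8)·∫u².
Here 0 < c = 1/8 < 1. The condition a(u,u) ≥ α||u||_{H^1}² reads (1−α)∫(u')² ≥ (α−c)∫u². Any admissible α is ≤ 1 (rapidly oscillating u have ∫u²/∫(u')² → 0), and α = 1 would force 0 ≥ (1−c)∫u², impossible since c < 1; so 1−α > 0. By the sharp Poincaré inequality on H^1_0 of an interval of length L, ∫(u')² ≥ (π/L)²∫u² with equality for the first sine mode sin(π(x−x₀)/L) (x₀ the left endpoint), so the inequality holds for all u iff (1−α)(π/L)² ≥ α − c, i.e. α ≤ ((π/L)² + c)/((π/L)² + 1) = (1 + c(L/π)²)/(1 + (L/π)²). With (π/L)² = 4*π^2 and c = 1/8, the largest admissible constant is α = ((π/L)² + c)/((π/L)² + 1).
Simplifying, α = (1 + 32*π^2)/(8*(1 + 4*π^2)).


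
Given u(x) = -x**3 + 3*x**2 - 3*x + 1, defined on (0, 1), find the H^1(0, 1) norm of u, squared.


||u||_{H^1}^2 = 68/35

The H^1 norm (squared) on an interval (0, L) is
  ||u||_{H^1}^2 = ∫_0^L u(x)^2 dx + ∫_0^L u'(x)^2 dx.
Compute u'(x) = -3*x**2 + 6*x - 3.
Then u(x)^2 = x**6 - 6*x**5 + 15*x**4 - 20*x**3 + 15*x**2 - 6*x + 1 and u'(x)^2 = 9*x**4 - 36*x**3 + 54*x**2 - 36*x + 9.
Integrate each monomial from 0 to 1 using ∫_0^1 c·x^n dx = c·1^(n+1)/(n+1):
  ∫_0^1 u(x)^2 dx = ∫_0^1 (x^6 - 6*x^5 + 15*x^4 - 20*x^3 + 15*x^2 - 6*x + 1) dx. Term by term:
    ∫_0^1 x^6 dx = 1/7;  ∫_0^1 -6*x^5 dx = -1;  ∫_0^1 15*x^4 dx = 3;
    ∫_0^1 -20*x^3 dx = -5;  ∫_0^1 15*x^2 dx = 5;  ∫_0^1 -6*x dx = -3;
    ∫_0^1 1 dx = 1.
  Sum: 1/7 − 1 + 3 − 5 + 5 − 3 + 1 = 1/7.
  ∫_0^1 u'(x)^2 dx = ∫_0^1 (9*x^4 - 36*x^3 + 54*x^2 - 36*x + 9) dx. Term by term:
    ∫_0^1 9*x^4 dx = 9/5;  ∫_0^1 -36*x^3 dx = -9;  ∫_0^1 54*x^2 dx = 18;
    ∫_0^1 -36*x dx = -18;  ∫_0^1 9 dx = 9.
  Sum: 9/5 − 9 + 18 − 18 + 9 = 9/5.
Adding: ||u||_{H^1}^2 = 1/7 + 9/5 = 68/35.


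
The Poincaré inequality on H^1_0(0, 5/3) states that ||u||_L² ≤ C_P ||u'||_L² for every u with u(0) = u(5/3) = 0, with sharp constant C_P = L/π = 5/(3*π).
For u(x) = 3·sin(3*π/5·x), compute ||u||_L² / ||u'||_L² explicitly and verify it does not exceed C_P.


||u||_L² / ||u'||_L² = 5/(3*π) = C_P.

u(x) = 3·sin(3*π/5·x), so u'(x) = 9*π*cos(3*π*x/5)/5.
Writing u(x) = A·sin(kπx/L) with A = 3 and k = 1, use ∫_0^L sin²(kπx/L) dx = L/2 and ∫_0^L cos²(kπx/L) dx = L/2.
u² = 9·sin²(3*π/5·x) and (u')² = 81*π^2/25·cos²(3*π/5·x), and each of sin², cos² integrates to L/2 = 5/6 over (0, 5/3).
∫_0^5/3 u² dx = 15/2, so ||u||_L² = sqrt(30)/2.
∫_0^5/3 (u')² dx = 27*π^2/10, so ||u'||_L² = 3*sqrt(30)*π/10.
Ratio ||u||_L² / ||u'||_L² = 5/(3*π).
Sharp Poincaré constant on H^1_0(0, 5/3) is C_P = L/π = 5/(3*π), achieved by sin(3*π/5·x).
This is the k = 1 eigenfunction (up to amplitude), so the ratio equals the sharp Poincaré constant exactly.


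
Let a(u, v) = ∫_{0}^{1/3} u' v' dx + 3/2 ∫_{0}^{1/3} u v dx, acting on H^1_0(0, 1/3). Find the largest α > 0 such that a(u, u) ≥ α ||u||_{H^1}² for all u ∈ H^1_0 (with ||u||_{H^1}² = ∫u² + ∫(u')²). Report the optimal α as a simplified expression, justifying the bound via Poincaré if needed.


α = 1

Coercivity of a(·,·) on H^1_0(0, 1/3) means a(u, u) ≥ α ||u||_{H^1}² for every u ∈ H^1_0.
The interval has length L = 1/3, and Poincaré/coercivity depend only on L. Here a(u, u) = ∫(u')² + (3/2)·∫u².
Here c = 3/2 ≥ 1, so a(u,u) = ∫(u')² + c∫u² ≥ ∫(u')² + ∫u² = ||u||_{H^1}², i.e. α = 1 works. No larger α is possible: a(u,u) ≥ α||u||_{H^1}² means (1−α)∫(u')² ≥ (α−c)∫u², and for the modes u_n = sin(nπ(x−x₀)/L) (x₀ the left endpoint) one has ∫u_n²/∫(u_n')² = (L/(nπ))² → 0, so a(u_n,u_n)/||u_n||_{H^1}² → 1. Hence the optimal constant is α = 1.
Therefore α = 1.


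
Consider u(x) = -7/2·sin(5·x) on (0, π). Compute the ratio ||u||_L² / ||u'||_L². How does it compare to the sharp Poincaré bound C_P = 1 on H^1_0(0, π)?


||u||_L² / ||u'||_L² = 1/5 < C_P = 1.

u(x) = -7/2·sin(5·x), so u'(x) = -35*cos(5*x)/2.
Writing u(x) = A·sin(kπx/L) with A = -7/2 and k = 5, use ∫_0^L sin²(kπx/L) dx = L/2 and ∫_0^L cos²(kπx/L) dx = L/2.
u² = 49/4·sin²(5·x) and (u')² = 1225/4·cos²(5·x), and each of sin², cos² integrates to L/2 = π/2 over (0, π).
∫_0^π u² dx = 49*π/8, so ||u||_L² = 7*sqrt(2)*sqrt(π)/4.
∫_0^π (u')² dx = 1225*π/8, so ||u'||_L² = 35*sqrt(2)*sqrt(π)/4.
Ratio ||u||_L² / ||u'||_L² = 1/5.
Sharp Poincaré constant on H^1_0(0, π) is C_P = L/π = 1, achieved by sin(x).
This is the k = 5 harmonic; the ratio L/(kπ) is strictly less than C_P = L/π, consistent with the sharp inequality ||u||_L² ≤ C_P ||u'||_L².


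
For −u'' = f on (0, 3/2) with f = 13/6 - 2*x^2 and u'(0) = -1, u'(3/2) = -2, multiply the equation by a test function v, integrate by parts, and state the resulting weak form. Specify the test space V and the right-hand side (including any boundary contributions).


V = H^1(0, 3/2) (v unrestricted at boundary; u is determined up to an additive constant); weak form: ∫_0^3/2 u'v' dx = ∫_0^3/2 (13/6 - 2*x^2) v dx − 2·v(3/2) + v(0) for all v ∈ V.

Multiply both sides by a test function v and integrate from 0 to 3/2:
  ∫_0^3/2 −u''(x) v(x) dx = ∫_0^3/2 f(x) v(x) dx.
Integrate the LHS by parts once:
  ∫_0^3/2 −u'' v dx = −[u'(x) v(x)]_0^3/2 + ∫_0^3/2 u'(x) v'(x) dx.
Thus ∫_0^3/2 u'(x) v'(x) dx = ∫_0^3/2 f(x) v(x) dx + [u'(x) v(x)]_0^3/2.
Choose V so that boundary terms are either known or forced to vanish.
u has inhomogeneous Neumann u'(0) = -1, u'(3/2) = -2. [u' v]_0^3/2 = (-2)·v(3/2) − (-1)·v(0) = − 2·v(3/2) + v(0). Take V = H^1(0, 3/2); boundary term becomes part of RHS.
Weak formulation: find u (satisfying any essential BC) such that ∫_0^3/2 u'(x) v'(x) dx = ∫_0^3/2 f v dx − 2·v(3/2) + v(0) for all v ∈ V (Neumann data are natural BCs: they enter the RHS as boundary terms).
Substituting f(x) = 13/6 - 2*x^2, the right-hand side is ∫_0^3/2 (13/6 - 2*x^2) v dx − 2·v(3/2) + v(0).
Compatibility check (pure Neumann): taking v ≡ 1 ∈ V gives 0 = ∫_0^3/2 f dx + (-2) − (-1), i.e. ∫_0^3/2 f dx must equal u'(0) − u'(3/2) = 1. Indeed ∫_0^3/2 (13/6 - 2*x^2) dx = 1, so the data are compatible. The solution is then unique only up to an additive constant (fix it e.g. by requiring ∫_0^3/2 u dx = 0).


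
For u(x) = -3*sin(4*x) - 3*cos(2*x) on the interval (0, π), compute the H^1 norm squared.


||u||_{H^1(0,π)}^2 = 99*π

u'(x) = 6*sin(2*x) - 12*cos(4*x).
Expand u² and (u')² and integrate term by term on (0, π), using: for integers n ≥ 1, ∫_0^π sin²(nx) dx = ∫_0^π cos²(nx) dx = π/2; for n ≠ n', ∫_0^π sin(nx)sin(n'x) dx = ∫_0^π cos(nx)cos(n'x) dx = 0; and by product-to-sum, ∫_0^π sin(nx)cos(n'x) dx = ½∫_0^π [sin((n+n')x) + sin((n−n')x)] dx, which is 0 when n+n' is even and 2n/(n²−n'²) when n+n' is odd (it need not vanish on (0, π)).
  u² squared terms: (-3)²·∫cos(2x)² dx = 9·π/2 = 9*π/2;  (-3)²·∫sin(4x)² dx = 9·π/2 = 9*π/2.
  u² cross terms: 2·(-3)·(-3)·∫cos(2x)·sin(4x) dx = 18·(0) = 0.
  So ∫_0^π u² dx = 9*π/2 + 9*π/2 + 0 = 9*π.
  (u')² squared terms: (-12)²·∫cos(4x)² dx = 144·π/2 = 72*π;  (6)²·∫sin(2x)² dx = 36·π/2 = 18*π.
  (u')² cross terms: 2·(-12)·(6)·∫cos(4x)·sin(2x) dx = -144·(0) = 0.
  So ∫_0^π (u')² dx = 72*π + 18*π + 0 = 90*π.
||u||_{H^1}^2 = (9*π) + (90*π) = 99*π.


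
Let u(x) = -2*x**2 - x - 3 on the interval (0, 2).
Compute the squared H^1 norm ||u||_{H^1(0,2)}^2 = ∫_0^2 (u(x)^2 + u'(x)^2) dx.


||u||_{H^1}^2 = 2504/15

The H^1 norm (squared) on an interval (0, L) is
  ||u||_{H^1}^2 = ∫_0^L u(x)^2 dx + ∫_0^L u'(x)^2 dx.
Compute u'(x) = -4*x - 1.
Then u(x)^2 = 4*x**4 + 4*x**3 + 13*x**2 + 6*x + 9 and u'(x)^2 = 16*x**2 + 8*x + 1.
Integrate each monomial from 0 to 2 using ∫_0^2 c·x^n dx = c·2^(n+1)/(n+1):
  ∫_0^2 u(x)^2 dx = ∫_0^2 (4*x^4 + 4*x^3 + 13*x^2 + 6*x + 9) dx. Term by term:
    ∫_0^2 4*x^4 dx = 128/5;  ∫_0^2 4*x^3 dx = 16;  ∫_0^2 13*x^2 dx = 104/3;
    ∫_0^2 6*x dx = 12;  ∫_0^2 9 dx = 18.
  Sum: 128/5 + 16 + 104/3 + 12 + 18 = 1594/15.
  ∫_0^2 u'(x)^2 dx = ∫_0^2 (16*x^2 + 8*x + 1) dx. Term by term:
    ∫_0^2 16*x^2 dx = 128/3;  ∫_0^2 8*x dx = 16;  ∫_0^2 1 dx = 2.
  Sum: 128/3 + 16 + 2 = 182/3.
Adding: ||u||_{H^1}^2 = 1594/15 + 182/3 = 2504/15.


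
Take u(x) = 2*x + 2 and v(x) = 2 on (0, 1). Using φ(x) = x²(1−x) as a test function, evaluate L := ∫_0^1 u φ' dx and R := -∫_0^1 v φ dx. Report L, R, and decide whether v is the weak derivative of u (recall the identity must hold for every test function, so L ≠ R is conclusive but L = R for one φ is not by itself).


LHS = -1/6, RHS = -1/6. Yes, v = u' weakly.

u(x) = 2*x + 2, classical derivative u'(x) = 2.
φ(x) = x²(1−x), so φ'(x) = x*(2 - 3*x).
Note φ(0) = φ(1) = 0, so the boundary term u·φ vanishes.
LHS = ∫_0^1 u(x) φ'(x) dx = ∫_0^1 (-6*x^3 - 2*x^2 + 4*x) dx. Term by term:
  ∫_0^1 -6*x^3 dx = -3/2;  ∫_0^1 -2*x^2 dx = -2/3;  ∫_0^1 4*x dx = 2.
Sum: -3/2 − 2/3 + 2 = -1/6.
So LHS = -1/6.
∫_0^1 v(x) φ(x) dx = ∫_0^1 (-2*x^3 + 2*x^2) dx. Term by term:
  ∫_0^1 -2*x^3 dx = -1/2;  ∫_0^1 2*x^2 dx = 2/3.
Sum: -1/2 + 2/3 = 1/6.
So RHS = -∫_0^1 v(x) φ(x) dx = -1/6.
LHS = RHS, so the identity holds for this test φ.
Moreover u is smooth here and v(x) = u'(x) = 2 pointwise, so the identity holds for every test function. Hence v is the weak derivative of u.


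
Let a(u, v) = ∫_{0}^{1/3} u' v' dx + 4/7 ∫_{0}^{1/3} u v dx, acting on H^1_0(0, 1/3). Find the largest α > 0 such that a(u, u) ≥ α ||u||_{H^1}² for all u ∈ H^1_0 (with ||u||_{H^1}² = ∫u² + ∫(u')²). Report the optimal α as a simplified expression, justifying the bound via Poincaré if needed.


α = (4 + 63*π^2)/(7*(1 + 9*π^2))

Coercivity of a(·,·) on H^1_0(0, 1/3) means a(u, u) ≥ α ||u||_{H^1}² for every u ∈ H^1_0.
The interval has length L = 1/3, and Poincaré/coercivity depend only on L. Here a(u, u) = ∫(u')² + (4/7)·∫u².
Here 0 < c = 4/7 < 1. The condition a(u,u) ≥ α||u||_{H^1}² reads (1−α)∫(u')² ≥ (α−c)∫u². Any admissible α is ≤ 1 (rapidly oscillating u have ∫u²/∫(u')² → 0), and α = 1 would force 0 ≥ (1−c)∫u², impossible since c < 1; so 1−α > 0. By the sharp Poincaré inequality on H^1_0 of an interval of length L, ∫(u')² ≥ (π/L)²∫u² with equality for the first sine mode sin(π(x−x₀)/L) (x₀ the left endpoint), so the inequality holds for all u iff (1−α)(π/L)² ≥ α − c, i.e. α ≤ ((π/L)² + c)/((π/L)² + 1) = (1 + c(L/π)²)/(1 + (L/π)²). With (π/L)² = 9*π^2 and c = 4/7, the largest admissible constant is α = ((π/L)² + c)/((π/L)² + 1).
Simplifying, α = (4 + 63*π^2)/(7*(1 + 9*π^2)).


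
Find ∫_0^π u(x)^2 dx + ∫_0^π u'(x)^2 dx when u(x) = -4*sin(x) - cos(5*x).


||u||_{H^1(0,π)}^2 = 29*π

u'(x) = 5*sin(5*x) - 4*cos(x).
Expand u² and (u')² and integrate term by term on (0, π), using: for integers n ≥ 1, ∫_0^π sin²(nx) dx = ∫_0^π cos²(nx) dx = π/2; for n ≠ n', ∫_0^π sin(nx)sin(n'x) dx = ∫_0^π cos(nx)cos(n'x) dx = 0; and by product-to-sum, ∫_0^π sin(nx)cos(n'x) dx = ½∫_0^π [sin((n+n')x) + sin((n−n')x)] dx, which is 0 when n+n' is even and 2n/(n²−n'²) when n+n' is odd (it need not vanish on (0, π)).
  u² squared terms: (-1)²·∫cos(5x)² dx = 1·π/2 = π/2;  (-4)²·∫sin(x)² dx = 16·π/2 = 8*π.
  u² cross terms: 2·(-1)·(-4)·∫cos(5x)·sin(x) dx = 8·(0) = 0.
  So ∫_0^π u² dx = π/2 + 8*π + 0 = 17*π/2.
  (u')² squared terms: (-4)²·∫cos(x)² dx = 16·π/2 = 8*π;  (5)²·∫sin(5x)² dx = 25·π/2 = 25*π/2.
  (u')² cross terms: 2·(-4)·(5)·∫cos(x)·sin(5x) dx = -40·(0) = 0.
  So ∫_0^π (u')² dx = 8*π + 25*π/2 + 0 = 41*π/2.
||u||_{H^1}^2 = (17*π/2) + (41*π/2) = 29*π.


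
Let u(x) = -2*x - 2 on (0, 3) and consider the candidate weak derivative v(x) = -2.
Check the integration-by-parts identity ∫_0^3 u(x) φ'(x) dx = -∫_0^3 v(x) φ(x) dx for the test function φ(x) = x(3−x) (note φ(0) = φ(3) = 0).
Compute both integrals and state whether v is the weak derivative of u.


LHS = 9, RHS = 9. Yes, v = u' weakly.

u(x) = -2*x - 2, classical derivative u'(x) = -2.
φ(x) = x(3−x), so φ'(x) = 3 - 2*x.
Note φ(0) = φ(3) = 0, so the boundary term u·φ vanishes.
LHS = ∫_0^3 u(x) φ'(x) dx = ∫_0^3 (4*x^2 - 2*x - 6) dx. Term by term:
  ∫_0^3 4*x^2 dx = 36;  ∫_0^3 -2*x dx = -9;  ∫_0^3 -6 dx = -18.
Sum: 36 − 9 − 18 = 9.
So LHS = 9.
∫_0^3 v(x) φ(x) dx = ∫_0^3 (2*x^2 - 6*x) dx. Term by term:
  ∫_0^3 2*x^2 dx = 18;  ∫_0^3 -6*x dx = -27.
Sum: 18 − 27 = -9.
So RHS = -∫_0^3 v(x) φ(x) dx = 9.
LHS = RHS, so the identity holds for this test φ.
Moreover u is smooth here and v(x) = u'(x) = -2 pointwise, so the identity holds for every test function. Hence v is the weak derivative of u.
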